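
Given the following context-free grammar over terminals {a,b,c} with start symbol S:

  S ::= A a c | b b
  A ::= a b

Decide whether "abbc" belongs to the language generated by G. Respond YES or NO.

Convert to CNF:
  S -> A X3 | T1 T1
  A -> T0 T1
  T0 -> a
  T1 -> b
  T2 -> c
  X3 -> T0 T2

Fill CYK table bottom-up:
  [0..0]={T0}  "a"  orig:{}
  [1..1]={T1}  "b"  orig:{}
  [2..2]={T1}  "b"  orig:{}
  [3..3]={T2}  "c"  orig:{}
  [0..1]={A}  "ab"
  [1..2]={S}  "bb"
  [2..3]=∅  "bc"
  [0..2]=∅  "abb"
  [1..3]=∅  "bbc"
  [0..3]=∅  "abbc"

S ∉ T[0,3] ⇒ NO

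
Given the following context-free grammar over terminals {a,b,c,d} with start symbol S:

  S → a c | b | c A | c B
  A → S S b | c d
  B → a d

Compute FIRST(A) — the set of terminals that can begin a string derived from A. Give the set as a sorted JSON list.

FIRST iteration:
iter 1:
  A via A→c d: +{c}
  B via B→a d: +{a}
  S via S→a c: +{a}
  S via S→b: +{b}
  S via S→c A: +{c}
  FIRST(S)={a,b,c}  FIRST(A)={c}  FIRST(B)={a}
iter 2:
  A via A→S S b: +{a,b}
  FIRST(S)={a,b,c}  FIRST(A)={a,b,c}  FIRST(B)={a}
iter 3: (stable)
  FIRST(S)={a,b,c}  FIRST(A)={a,b,c}  FIRST(B)={a}

FIRST(A) = ["a", "b", "c"]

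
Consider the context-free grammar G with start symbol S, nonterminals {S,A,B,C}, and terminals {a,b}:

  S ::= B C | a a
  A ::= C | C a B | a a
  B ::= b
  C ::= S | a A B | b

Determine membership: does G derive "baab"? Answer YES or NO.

Convert to CNF:
  S -> B C | T0 T0
  A -> B C | C X1 | T0 T0 | T0 X2 | b
  B -> b
  C -> B C | T0 T0 | T0 X3 | b
  T0 -> a
  X1 -> T0 B
  X2 -> A B
  X3 -> A B

CYK table (by increasing span):
  [0..0]={A,B,C}  "b"
  [1..1]={T0}  "a"  orig:{}
  [2..2]={T0}  "a"  orig:{}
  [3..3]={A,B,C}  "b"
  [0..1]=∅  "ba"
  [1..2]={A,C,S}  "aa"
  [2..3]={X1}  "ab"  orig:{}
  [0..2]={A,C,S}  "baa"
  [1..3]={X2,X3}  "aab"  orig:{}
  [0..3]={X2,X3}  "baab"  orig:{}

S ∉ T[0,3] ⇒ NO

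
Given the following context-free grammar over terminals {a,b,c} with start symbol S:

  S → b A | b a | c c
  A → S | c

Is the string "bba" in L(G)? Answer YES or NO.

CNF form of G:
  S -> T0 A | T0 T1 | T2 T2
  A -> T0 A | T0 T1 | T2 T2 | c
  T0 -> b
  T1 -> a
  T2 -> c

CYK fill:
  [0..0]={T0}  "b"  orig:{}
  [1..1]={T0}  "b"  orig:{}
  [2..2]={T1}  "a"  orig:{}
  [0..1]=∅  "bb"
  [1..2]={A,S}  "ba"
  [0..2]={A,S}  "bba"

S ∈ T[0,2] ⇒ YES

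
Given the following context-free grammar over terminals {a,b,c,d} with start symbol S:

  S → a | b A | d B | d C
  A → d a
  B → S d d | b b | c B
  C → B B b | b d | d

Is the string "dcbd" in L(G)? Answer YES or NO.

CNF form of G:
  S -> T0 B | T0 C | T2 A | a
  A -> T0 T1
  B -> S X4 | T2 T2 | T3 B
  C -> B X5 | T2 T0 | d
  T0 -> d
  T1 -> a
  T2 -> b
  T3 -> c
  X4 -> T0 T0
  X5 -> B T2

CYK fill:
  T[0,0] 'd' = {C,T0}  orig:{C}
  T[1,1] 'c' = {T3}  orig:{}
  T[2,2] 'b' = {T2}  orig:{}
  T[3,3] 'd' = {C,T0}  orig:{C}
  T[0,1] 'dc' = ∅
  T[1,2] 'cb' = ∅
  T[2,3] 'bd' = {C}
  T[0,2] 'dcb' = ∅
  T[1,3] 'cbd' = ∅
  T[0,3] 'dcbd' = ∅

S ∉ T[0,3] ⇒ NO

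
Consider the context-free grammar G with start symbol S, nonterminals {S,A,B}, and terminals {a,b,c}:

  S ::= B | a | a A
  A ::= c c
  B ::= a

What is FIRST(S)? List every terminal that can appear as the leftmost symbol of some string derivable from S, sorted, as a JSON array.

FIRST sets, iterate to fixpoint:
[1]
  A via A→c c: +{c}
  B via B→a: +{a}
  S via S→B: +{a}
  FIRST(S)={a}  FIRST(A)={c}  FIRST(B)={a}
[2] (no change)
  FIRST(S)={a}  FIRST(A)={c}  FIRST(B)={a}

FIRST(S) = ["a"]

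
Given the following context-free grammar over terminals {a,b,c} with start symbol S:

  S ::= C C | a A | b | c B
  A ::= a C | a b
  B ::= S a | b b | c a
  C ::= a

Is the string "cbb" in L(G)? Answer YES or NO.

CNF form of G:
  S -> C C | T0 A | T2 B | b
  A -> T0 C | T0 T1
  B -> S T0 | T1 T1 | T2 T0
  C -> a
  T0 -> a
  T1 -> b
  T2 -> c

CYK table (by increasing span):
  T[0,0] 'c' = {T2}  orig:{}
  T[1,1] 'b' = {S,T1}  orig:{S}
  T[2,2] 'b' = {S,T1}  orig:{S}
  T[0,1] 'cb' = ∅
  T[1,2] 'bb' = {B}
  T[0,2] 'cbb' = {S}

S ∈ T[0,2] ⇒ YES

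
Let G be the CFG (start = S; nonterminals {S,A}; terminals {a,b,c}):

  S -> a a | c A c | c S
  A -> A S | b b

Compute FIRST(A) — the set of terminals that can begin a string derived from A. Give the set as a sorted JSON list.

FIRST sets, iterate to fixpoint:
pass 1:
  A via A→b b: +{b}
  S via S→a a: +{a}
  S via S→c A c: +{c}
  FIRST[S]={a,c}  FIRST[A]={b}
pass 2: — fixpoint
  FIRST[S]={a,c}  FIRST[A]={b}

FIRST(A) = ["b"]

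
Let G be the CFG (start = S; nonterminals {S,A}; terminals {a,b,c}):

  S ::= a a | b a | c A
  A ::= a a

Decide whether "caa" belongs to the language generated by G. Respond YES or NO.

CNF form of G:
  S -> T0 T0 | T1 T0 | T2 A
  A -> T0 T0
  T0 -> a
  T1 -> b
  T2 -> c

CYK table (by increasing span):
  [0..0]={T2}  "c"  orig:{}
  [1..1]={T0}  "a"  orig:{}
  [2..2]={T0}  "a"  orig:{}
  [0..1]=∅  "ca"
  [1..2]={A,S}  "aa"
  [0..2]={S}  "caa"

S ∈ T[0,2] ⇒ YES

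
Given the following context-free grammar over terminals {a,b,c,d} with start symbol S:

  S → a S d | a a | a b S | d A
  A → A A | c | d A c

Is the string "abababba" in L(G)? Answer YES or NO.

Convert to CNF:
  S -> T0 A | T2 T2 | T2 X5 | T2 X6
  A -> A A | T0 X4 | c
  T0 -> d
  T1 -> c
  T2 -> a
  T3 -> b
  X4 -> A T1
  X5 -> S T0
  X6 -> T3 S

CYK fill:
  [0..0]={T2}  "a"  orig:{}
  [1..1]={T3}  "b"  orig:{}
  [2..2]={T2}  "a"  orig:{}
  [3..3]={T3}  "b"  orig:{}
  [4..4]={T2}  "a"  orig:{}
  [5..5]={T3}  "b"  orig:{}
  [6..6]={T3}  "b"  orig:{}
  [7..7]={T2}  "a"  orig:{}
  [0..1]=∅  "ab"
  [1..2]=∅  "ba"
  [2..3]=∅  "ab"
  [3..4]=∅  "ba"
  [4..5]=∅  "ab"
  [5..6]=∅  "bb"
  [6..7]=∅  "ba"
  [0..2]=∅  "aba"
  [1..3]=∅  "bab"
  [2..4]=∅  "aba"
  [3..5]=∅  "bab"
  [4..6]=∅  "abb"
  [5..7]=∅  "bba"
  [0..3]=∅  "abab"
  [1..4]=∅  "baba"
  [2..5]=∅  "abab"
  [3..6]=∅  "babb"
  [4..7]=∅  "abba"
  [0..4]=∅  "ababa"
  [1..5]=∅  "babab"
  [2..6]=∅  "ababb"
  [3..7]=∅  "babba"
  [0..5]=∅  "ababab"
  [1..6]=∅  "bababb"
  [2..7]=∅  "ababba"
  [0..6]=∅  "abababb"
  [1..7]=∅  "bababba"
  [0..7]=∅  "abababba"

S ∉ T[0,7] ⇒ NO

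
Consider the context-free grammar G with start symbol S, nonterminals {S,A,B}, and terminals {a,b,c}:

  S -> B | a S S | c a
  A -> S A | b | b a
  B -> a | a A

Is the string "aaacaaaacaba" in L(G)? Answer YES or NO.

Convert to CNF:
  S -> T1 A | T1 X3 | T2 T1 | a
  A -> S A | T0 T1 | b
  B -> T1 A | a
  T0 -> b
  T1 -> a
  T2 -> c
  X3 -> S S

CYK table (by increasing span):
  [0..0]={B,S,T1}  "a"  orig:{B,S}
  [1..1]={B,S,T1}  "a"  orig:{B,S}
  [2..2]={B,S,T1}  "a"  orig:{B,S}
  [3..3]={T2}  "c"  orig:{}
  [4..4]={B,S,T1}  "a"  orig:{B,S}
  [5..5]={B,S,T1}  "a"  orig:{B,S}
  [6..6]={B,S,T1}  "a"  orig:{B,S}
  [7..7]={B,S,T1}  "a"  orig:{B,S}
  [8..8]={T2}  "c"  orig:{}
  [9..9]={B,S,T1}  "a"  orig:{B,S}
  [10..10]={A,T0}  "b"  orig:{A}
  [11..11]={B,S,T1}  "a"  orig:{B,S}
  [0..1]={X3}  "aa"  orig:{}
  [1..2]={X3}  "aa"  orig:{}
  [2..3]=∅  "ac"
  [3..4]={S}  "ca"
  [4..5]={X3}  "aa"  orig:{}
  [5..6]={X3}  "aa"  orig:{}
  [6..7]={X3}  "aa"  orig:{}
  [7..8]=∅  "ac"
  [8..9]={S}  "ca"
  [9..10]={A,B,S}  "ab"
  [10..11]={A}  "ba"
  [0..2]={S}  "aaa"
  [1..3]=∅  "aac"
  [2..4]={X3}  "aca"  orig:{}
  [3..5]={X3}  "caa"  orig:{}
  [4..6]={S}  "aaa"
  [5..7]={S}  "aaa"
  [6..8]=∅  "aac"
  [7..9]={X3}  "aca"  orig:{}
  [8..10]={A}  "cab"
  [9..11]={A,B,S,X3}  "aba"  orig:{A,B,S}
  [0..3]=∅  "aaac"
  [1..4]={S}  "aaca"
  [2..5]={S}  "acaa"
  [3..6]=∅  "caaa"
  [4..7]={X3}  "aaaa"  orig:{}
  [5..8]=∅  "aaac"
  [6..9]={S}  "aaca"
  [7..10]={A,B,S}  "acab"
  [8..11]={A}  "caba"
  [0..4]={X3}  "aaaca"  orig:{}
  [1..5]={X3}  "aacaa"  orig:{}
  [2..6]={X3}  "acaaa"  orig:{}
  [3..7]={X3}  "caaaa"  orig:{}
  [4..8]=∅  "aaaac"
  [5..9]={X3}  "aaaca"  orig:{}
  [6..10]={A,B,S,X3}  "aacab"  orig:{A,B,S}
  [7..11]={A,B,S,X3}  "acaba"  orig:{A,B,S}
  [0..5]={S}  "aaacaa"
  [1..6]={S}  "aacaaa"
  [2..7]={S}  "acaaaa"
  [3..8]=∅  "caaaac"
  [4..9]={S}  "aaaaca"
  [5..10]={A,B,S,X3}  "aaacab"  orig:{A,B,S}
  [6..11]={A,B,S,X3}  "aacaba"  orig:{A,B,S}
  [0..6]={X3}  "aaacaaa"  orig:{}
  [1..7]={X3}  "aacaaaa"  orig:{}
  [2..8]=∅  "acaaaac"
  [3..9]=∅  "caaaaca"
  [4..10]={A,B,S,X3}  "aaaacab"  orig:{A,B,S}
  [5..11]={A,B,S,X3}  "aaacaba"  orig:{A,B,S}
  [0..7]={S}  "aaacaaaa"
  [1..8]=∅  "aacaaaac"
  [2..9]={X3}  "acaaaaca"  orig:{}
  [3..10]={A,X3}  "caaaacab"  orig:{A}
  [4..11]={A,B,S,X3}  "aaaacaba"  orig:{A,B,S}
  [0..8]=∅  "aaacaaaac"
  [1..9]={S}  "aacaaaaca"
  [2..10]={A,B,S,X3}  "acaaaacab"  orig:{A,B,S}
  [3..11]={A,X3}  "caaaacaba"  orig:{A}
  [0..9]={X3}  "aaacaaaaca"  orig:{}
  [1..10]={A,B,S,X3}  "aacaaaacab"  orig:{A,B,S}
  [2..11]={A,B,S,X3}  "acaaaacaba"  orig:{A,B,S}
  [0..10]={A,B,S,X3}  "aaacaaaacab"  orig:{A,B,S}
  [1..11]={A,B,S,X3}  "aacaaaacaba"  orig:{A,B,S}
  [0..11]={A,B,S,X3}  "aaacaaaacaba"  orig:{A,B,S}

S ∈ T[0,11] ⇒ YES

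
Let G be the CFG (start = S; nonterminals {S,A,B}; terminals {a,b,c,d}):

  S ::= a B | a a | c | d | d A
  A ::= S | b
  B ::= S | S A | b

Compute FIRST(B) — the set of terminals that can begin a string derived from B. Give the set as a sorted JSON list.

FIRST iteration:
round 1:
  A via A→b: +{b}
  B via B→b: +{b}
  S via S→a B: +{a}
  S via S→c: +{c}
  S via S→d: +{d}
  S: {a,c,d}  A: {b}  B: {b}
round 2:
  A via A→S: +{a,c,d}
  B via B→S: +{a,c,d}
  S: {a,c,d}  A: {a,b,c,d}  B: {a,b,c,d}
round 3: done
  S: {a,c,d}  A: {a,b,c,d}  B: {a,b,c,d}

FIRST(B) = ["a", "b", "c", "d"]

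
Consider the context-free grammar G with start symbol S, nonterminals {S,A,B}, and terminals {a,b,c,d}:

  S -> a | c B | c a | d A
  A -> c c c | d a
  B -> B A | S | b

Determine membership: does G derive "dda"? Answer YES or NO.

CNF form of G:
  S -> T0 B | T0 T2 | T1 A | a
  A -> T0 X3 | T1 T2
  B -> B A | T0 B | T0 T2 | T1 A | a | b
  T0 -> c
  T1 -> d
  T2 -> a
  X3 -> T0 T0

Fill CYK table bottom-up:
  cell(0,0) d: {T1}  orig:{}
  cell(1,1) d: {T1}  orig:{}
  cell(2,2) a: {B,S,T2}  orig:{B,S}
  cell(0,1) dd: ∅
  cell(1,2) da: {A}
  cell(0,2) dda: {B,S}

S ∈ T[0,2] ⇒ YES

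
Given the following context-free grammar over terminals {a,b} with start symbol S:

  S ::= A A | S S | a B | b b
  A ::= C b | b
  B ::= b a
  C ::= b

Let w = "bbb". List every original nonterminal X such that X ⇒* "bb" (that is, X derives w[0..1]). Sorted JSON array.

Convert to CNF:
  S -> A A | S S | T0 T0 | T1 B
  A -> C T0 | b
  B -> T0 T1
  C -> b
  T0 -> b
  T1 -> a

Fill CYK table bottom-up, restricted to cells inside w[0..1]:
  [0..0]={A,C,T0}  "b"  orig:{A,C}
  [1..1]={A,C,T0}  "b"  orig:{A,C}
  [0..1]={A,S}  "bb"

Original NTs in T[0,1] deriving "bb": ["A", "S"]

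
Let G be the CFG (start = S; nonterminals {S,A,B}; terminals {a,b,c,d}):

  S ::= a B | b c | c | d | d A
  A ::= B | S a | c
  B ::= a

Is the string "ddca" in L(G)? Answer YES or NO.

CNF form of G:
  S -> T0 B | T1 T2 | T3 A | c | d
  A -> S T0 | a | c
  B -> a
  T0 -> a
  T1 -> b
  T2 -> c
  T3 -> d

CYK fill:
  cell(0,0) d: {S,T3}  orig:{S}
  cell(1,1) d: {S,T3}  orig:{S}
  cell(2,2) c: {A,S,T2}  orig:{A,S}
  cell(3,3) a: {A,B,T0}  orig:{A,B}
  cell(0,1) dd: ∅
  cell(1,2) dc: {S}
  cell(2,3) ca: {A}
  cell(0,2) ddc: ∅
  cell(1,3) dca: {A,S}
  cell(0,3) ddca: {S}

S ∈ T[0,3] ⇒ YES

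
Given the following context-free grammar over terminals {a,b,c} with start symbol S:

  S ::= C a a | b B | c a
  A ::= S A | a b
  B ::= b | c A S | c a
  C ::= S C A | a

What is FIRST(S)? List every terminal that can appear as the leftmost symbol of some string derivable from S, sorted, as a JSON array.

FIRST sets, iterate to fixpoint:
round 1:
  A via A→a b: +{a}
  B via B→b: +{b}
  B via B→c A S: +{c}
  C via C→a: +{a}
  S via S→C a a: +{a}
  S via S→b B: +{b}
  S via S→c a: +{c}
  FIRST[S]={a,b,c}  FIRST[A]={a}  FIRST[B]={b,c}  FIRST[C]={a}
round 2:
  A via A→S A: +{b,c}
  C via C→S C A: +{b,c}
  FIRST[S]={a,b,c}  FIRST[A]={a,b,c}  FIRST[B]={b,c}  FIRST[C]={a,b,c}
round 3: — fixpoint
  FIRST[S]={a,b,c}  FIRST[A]={a,b,c}  FIRST[B]={b,c}  FIRST[C]={a,b,c}

FIRST(S) = ["a", "b", "c"]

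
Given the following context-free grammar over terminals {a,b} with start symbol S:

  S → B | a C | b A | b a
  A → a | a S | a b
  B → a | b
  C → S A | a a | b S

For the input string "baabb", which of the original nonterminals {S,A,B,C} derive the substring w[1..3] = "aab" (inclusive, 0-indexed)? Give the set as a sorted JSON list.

Convert to CNF:
  S -> T0 C | T1 A | T1 T0 | a | b
  A -> T0 S | T0 T1 | a
  B -> a | b
  C -> S A | T0 T0 | T1 S
  T0 -> a
  T1 -> b

CYK fill — only the sub-triangle for w[1..3]:
  [1..1]={A,B,S,T0}  "a"  orig:{A,B,S}
  [2..2]={A,B,S,T0}  "a"  orig:{A,B,S}
  [3..3]={B,S,T1}  "b"  orig:{B,S}
  [1..2]={A,C}  "aa"
  [2..3]={A}  "ab"
  [1..3]={C}  "aab"

Original NTs in T[1,3] deriving "aab": ["C"]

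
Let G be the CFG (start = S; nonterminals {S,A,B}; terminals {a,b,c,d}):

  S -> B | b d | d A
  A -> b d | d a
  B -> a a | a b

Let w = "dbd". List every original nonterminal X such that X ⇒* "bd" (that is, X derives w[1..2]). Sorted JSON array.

CNF form of G:
  S -> T0 T1 | T1 A | T2 T0 | T2 T2
  A -> T0 T1 | T1 T2
  B -> T2 T0 | T2 T2
  T0 -> b
  T1 -> d
  T2 -> a

CYK fill — only the sub-triangle for w[1..2]:
  [1..1]={T0}  "b"  orig:{}
  [2..2]={T1}  "d"  orig:{}
  [1..2]={A,S}  "bd"

Original NTs in T[1,2] deriving "bd": ["A", "S"]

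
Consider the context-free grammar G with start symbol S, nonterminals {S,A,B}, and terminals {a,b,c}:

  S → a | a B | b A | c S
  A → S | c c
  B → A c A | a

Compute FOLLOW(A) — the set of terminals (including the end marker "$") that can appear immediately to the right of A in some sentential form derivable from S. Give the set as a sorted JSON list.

FIRST iteration:
round 1:
  A via A→c c: +{c}
  B via B→A c A: +{c}
  B via B→a: +{a}
  S via S→a: +{a}
  S via S→b A: +{b}
  S via S→c S: +{c}
  FIRST[S]={a,b,c}  FIRST[A]={c}  FIRST[B]={a,c}
round 2:
  A via A→S: +{a,b}
  B via B→A c A: +{b}
  FIRST[S]={a,b,c}  FIRST[A]={a,b,c}  FIRST[B]={a,b,c}
round 3: done
  FIRST[S]={a,b,c}  FIRST[A]={a,b,c}  FIRST[B]={a,b,c}

FOLLOW sets:
FOLLOW(S) := {$}
iter 1:
  B→A c A: FOLLOW(A) ⊇ FIRST(c) = {c}; new: +{c}
  S→a B: FOLLOW(B) ⊇ FOLLOW(S) ⊇ {$}; new: +{$}
  S→b A: FOLLOW(A) ⊇ FOLLOW(S) ⊇ {$}; new: +{$}
  FOLLOW[S]={$}  FOLLOW[A]={$,c}  FOLLOW[B]={$}
iter 2:
  A→S: FOLLOW(S) ⊇ FOLLOW(A) ⊇ {$,c}; new: +{c}
  S→a B: FOLLOW(B) ⊇ FOLLOW(S) ⊇ {$,c}; new: +{c}
  FOLLOW[S]={$,c}  FOLLOW[A]={$,c}  FOLLOW[B]={$,c}
iter 3: (stable)
  FOLLOW[S]={$,c}  FOLLOW[A]={$,c}  FOLLOW[B]={$,c}

FOLLOW(A) = ["$", "c"]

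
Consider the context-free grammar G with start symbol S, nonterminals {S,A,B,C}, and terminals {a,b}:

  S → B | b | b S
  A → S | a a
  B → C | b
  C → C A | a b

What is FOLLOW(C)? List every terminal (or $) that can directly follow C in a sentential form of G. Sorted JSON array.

FIRST iteration:
pass 1:
  A via A→a a: +{a}
  B via B→b: +{b}
  C via C→a b: +{a}
  S via S→B: +{b}
  S: {b}  A: {a}  B: {b}  C: {a}
pass 2:
  A via A→S: +{b}
  B via B→C: +{a}
  S via S→B: +{a}
  S: {a,b}  A: {a,b}  B: {a,b}  C: {a}
pass 3: — fixpoint
  S: {a,b}  A: {a,b}  B: {a,b}  C: {a}

FOLLOW sets:
seed FOLLOW(S) with $
iter 1:
  C→C A: FOLLOW(C) ⊇ FIRST(A) = {a,b}; new: +{a,b}
  C→C A: FOLLOW(A) ⊇ FOLLOW(C) ⊇ {a,b}; new: +{a,b}
  S→B: FOLLOW(B) ⊇ FOLLOW(S) ⊇ {$}; new: +{$}
  FOLLOW[S]={$}  FOLLOW[A]={a,b}  FOLLOW[B]={$}  FOLLOW[C]={a,b}
iter 2:
  A→S: FOLLOW(S) ⊇ FOLLOW(A) ⊇ {a,b}; new: +{a,b}
  B→C: FOLLOW(C) ⊇ FOLLOW(B) ⊇ {$}; new: +{$}
  C→C A: FOLLOW(A) ⊇ FOLLOW(C) ⊇ {$,a,b}; new: +{$}
  S→B: FOLLOW(B) ⊇ FOLLOW(S) ⊇ {$,a,b}; new: +{a,b}
  FOLLOW[S]={$,a,b}  FOLLOW[A]={$,a,b}  FOLLOW[B]={$,a,b}  FOLLOW[C]={$,a,b}
iter 3: (stable)
  FOLLOW[S]={$,a,b}  FOLLOW[A]={$,a,b}  FOLLOW[B]={$,a,b}  FOLLOW[C]={$,a,b}

FOLLOW(C) = ["$", "a", "b"]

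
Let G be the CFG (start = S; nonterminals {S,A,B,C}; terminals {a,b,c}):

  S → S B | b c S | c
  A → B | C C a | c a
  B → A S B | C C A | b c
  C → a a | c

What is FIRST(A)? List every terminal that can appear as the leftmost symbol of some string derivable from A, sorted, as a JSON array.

FIRST iteration:
pass 1:
  A via A→c a: +{c}
  B via B→A S B: +{c}
  B via B→b c: +{b}
  C via C→a a: +{a}
  C via C→c: +{c}
  S via S→b c S: +{b}
  S via S→c: +{c}
  FIRST[S]={b,c}  FIRST[A]={c}  FIRST[B]={b,c}  FIRST[C]={a,c}
pass 2:
  A via A→B: +{b}
  A via A→C C a: +{a}
  B via B→A S B: +{a}
  FIRST[S]={b,c}  FIRST[A]={a,b,c}  FIRST[B]={a,b,c}  FIRST[C]={a,c}
pass 3: (no change)
  FIRST[S]={b,c}  FIRST[A]={a,b,c}  FIRST[B]={a,b,c}  FIRST[C]={a,c}

FIRST(A) = ["a", "b", "c"]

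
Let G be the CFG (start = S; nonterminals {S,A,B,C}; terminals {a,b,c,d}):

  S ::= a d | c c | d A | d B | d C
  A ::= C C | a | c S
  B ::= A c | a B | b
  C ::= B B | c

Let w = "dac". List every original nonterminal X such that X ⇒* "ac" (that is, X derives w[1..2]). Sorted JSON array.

CNF form of G:
  S -> T0 T0 | T1 T2 | T2 A | T2 B | T2 C
  A -> C C | T0 S | a
  B -> A T0 | T1 B | b
  C -> B B | c
  T0 -> c
  T1 -> a
  T2 -> d

Fill CYK table bottom-up — only the sub-triangle for w[1..2]:
  cell(1,1) a: {A,T1}  orig:{A}
  cell(2,2) c: {C,T0}  orig:{C}
  cell(1,2) ac: {B}

Original NTs in T[1,2] deriving "ac": ["B"]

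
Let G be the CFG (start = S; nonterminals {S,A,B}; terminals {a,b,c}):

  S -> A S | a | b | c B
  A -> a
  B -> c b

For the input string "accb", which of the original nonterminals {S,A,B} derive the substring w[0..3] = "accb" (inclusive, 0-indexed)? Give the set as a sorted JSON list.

CNF form of G:
  S -> A S | T0 B | a | b
  A -> a
  B -> T0 T1
  T0 -> c
  T1 -> b

CYK table (by increasing span) — only the sub-triangle for w[0..3]:
  T[0,0] 'a' = {A,S}
  T[1,1] 'c' = {T0}  orig:{}
  T[2,2] 'c' = {T0}  orig:{}
  T[3,3] 'b' = {S,T1}  orig:{S}
  T[0,1] 'ac' = ∅
  T[1,2] 'cc' = ∅
  T[2,3] 'cb' = {B}
  T[0,2] 'acc' = ∅
  T[1,3] 'ccb' = {S}
  T[0,3] 'accb' = {S}

Original NTs in T[0,3] deriving "accb": ["S"]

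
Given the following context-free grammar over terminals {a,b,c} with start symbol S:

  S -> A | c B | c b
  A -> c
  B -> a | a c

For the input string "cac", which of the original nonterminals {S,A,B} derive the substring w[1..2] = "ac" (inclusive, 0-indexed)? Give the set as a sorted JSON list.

CNF form of G:
  S -> T1 B | T1 T2 | c
  A -> c
  B -> T0 T1 | a
  T0 -> a
  T1 -> c
  T2 -> b

CYK table (by increasing span), restricted to cells inside w[1..2]:
  [1..1]={B,T0}  "a"  orig:{B}
  [2..2]={A,S,T1}  "c"  orig:{A,S}
  [1..2]={B}  "ac"

Original NTs in T[1,2] deriving "ac": ["B"]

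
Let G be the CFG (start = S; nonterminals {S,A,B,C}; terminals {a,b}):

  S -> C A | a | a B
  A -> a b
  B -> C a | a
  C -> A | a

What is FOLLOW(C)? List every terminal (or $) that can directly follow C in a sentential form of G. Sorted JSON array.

FIRST sets, iterate to fixpoint:
iter 1:
  A via A→a b: +{a}
  B via B→a: +{a}
  C via C→A: +{a}
  S via S→C A: +{a}
  FIRST(S)={a}  FIRST(A)={a}  FIRST(B)={a}  FIRST(C)={a}
iter 2: (stable)
  FIRST(S)={a}  FIRST(A)={a}  FIRST(B)={a}  FIRST(C)={a}

Compute FOLLOW by fixpoint:
seed FOLLOW(S) with $
pass 1:
  B→C a: FOLLOW(C) ⊇ FIRST(a) = {a}; new: +{a}
  C→A: FOLLOW(A) ⊇ FOLLOW(C) ⊇ {a}; new: +{a}
  S→C A: FOLLOW(A) ⊇ FOLLOW(S) ⊇ {$}; new: +{$}
  S→a B: FOLLOW(B) ⊇ FOLLOW(S) ⊇ {$}; new: +{$}
  FOLLOW[S]={$}  FOLLOW[A]={$,a}  FOLLOW[B]={$}  FOLLOW[C]={a}
pass 2: done
  FOLLOW[S]={$}  FOLLOW[A]={$,a}  FOLLOW[B]={$}  FOLLOW[C]={a}

FOLLOW(C) = ["a"]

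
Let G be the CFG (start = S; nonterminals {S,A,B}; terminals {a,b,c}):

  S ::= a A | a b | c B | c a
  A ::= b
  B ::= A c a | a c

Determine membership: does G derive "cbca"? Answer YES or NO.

Convert to CNF:
  S -> T0 B | T0 T1 | T1 A | T1 T2
  A -> b
  B -> A X3 | T1 T0
  T0 -> c
  T1 -> a
  T2 -> b
  X3 -> T0 T1

CYK table (by increasing span):
  cell(0,0) c: {T0}  orig:{}
  cell(1,1) b: {A,T2}  orig:{A}
  cell(2,2) c: {T0}  orig:{}
  cell(3,3) a: {T1}  orig:{}
  cell(0,1) cb: ∅
  cell(1,2) bc: ∅
  cell(2,3) ca: {S,X3}  orig:{S}
  cell(0,2) cbc: ∅
  cell(1,3) bca: {B}
  cell(0,3) cbca: {S}

S ∈ T[0,3] ⇒ YES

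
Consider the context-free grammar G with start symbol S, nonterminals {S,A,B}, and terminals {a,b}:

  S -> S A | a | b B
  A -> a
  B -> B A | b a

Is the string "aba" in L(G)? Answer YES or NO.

Convert to CNF:
  S -> S A | T0 B | a
  A -> a
  B -> B A | T0 T1
  T0 -> b
  T1 -> a

CYK fill:
  cell(0,0) a: {A,S,T1}  orig:{A,S}
  cell(1,1) b: {T0}  orig:{}
  cell(2,2) a: {A,S,T1}  orig:{A,S}
  cell(0,1) ab: ∅
  cell(1,2) ba: {B}
  cell(0,2) aba: ∅

S ∉ T[0,2] ⇒ NO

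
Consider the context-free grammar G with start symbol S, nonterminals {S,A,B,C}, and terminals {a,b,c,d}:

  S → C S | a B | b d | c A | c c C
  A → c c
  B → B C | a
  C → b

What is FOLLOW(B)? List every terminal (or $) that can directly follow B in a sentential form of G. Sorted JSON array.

FIRST iteration:
pass 1:
  A via A→c c: +{c}
  B via B→a: +{a}
  C via C→b: +{b}
  S via S→C S: +{b}
  S via S→a B: +{a}
  S via S→c A: +{c}
  S: {a,b,c}  A: {c}  B: {a}  C: {b}
pass 2: done
  S: {a,b,c}  A: {c}  B: {a}  C: {b}

FOLLOW sets:
seed FOLLOW(S) with $
[1]
  B→B C: FOLLOW(B) ⊇ FIRST(C) = {b}; new: +{b}
  B→B C: FOLLOW(C) ⊇ FOLLOW(B) ⊇ {b}; new: +{b}
  S→C S: FOLLOW(C) ⊇ FIRST(S) = {a,b,c}; new: +{a,c}
  S→a B: FOLLOW(B) ⊇ FOLLOW(S) ⊇ {$}; new: +{$}
  S→c A: FOLLOW(A) ⊇ FOLLOW(S) ⊇ {$}; new: +{$}
  S→c c C: FOLLOW(C) ⊇ FOLLOW(S) ⊇ {$}; new: +{$}
  FOLLOW[S]={$}  FOLLOW[A]={$}  FOLLOW[B]={$,b}  FOLLOW[C]={$,a,b,c}
[2] (no change)
  FOLLOW[S]={$}  FOLLOW[A]={$}  FOLLOW[B]={$,b}  FOLLOW[C]={$,a,b,c}

FOLLOW(B) = ["$", "b"]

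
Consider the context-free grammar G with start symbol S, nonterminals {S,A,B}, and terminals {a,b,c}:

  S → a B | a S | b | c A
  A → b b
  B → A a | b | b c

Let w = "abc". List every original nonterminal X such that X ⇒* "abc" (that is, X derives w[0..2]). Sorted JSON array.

CNF form of G:
  S -> T1 B | T1 S | T2 A | b
  A -> T0 T0
  B -> A T1 | T0 T2 | b
  T0 -> b
  T1 -> a
  T2 -> c

CYK table (by increasing span) — only the sub-triangle for w[0..2]:
  cell(0,0) a: {T1}  orig:{}
  cell(1,1) b: {B,S,T0}  orig:{B,S}
  cell(2,2) c: {T2}  orig:{}
  cell(0,1) ab: {S}
  cell(1,2) bc: {B}
  cell(0,2) abc: {S}

Original NTs in T[0,2] deriving "abc": ["S"]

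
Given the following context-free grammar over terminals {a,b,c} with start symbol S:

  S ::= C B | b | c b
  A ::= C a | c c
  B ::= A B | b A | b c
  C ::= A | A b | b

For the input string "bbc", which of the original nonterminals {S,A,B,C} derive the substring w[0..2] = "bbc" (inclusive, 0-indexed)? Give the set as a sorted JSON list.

Convert to CNF:
  S -> C B | T1 T2 | b
  A -> C T0 | T1 T1
  B -> A B | T2 A | T2 T1
  C -> A T2 | C T0 | T1 T1 | b
  T0 -> a
  T1 -> c
  T2 -> b

Fill CYK table bottom-up, restricted to cells inside w[0..2]:
  [0..0]={C,S,T2}  "b"  orig:{C,S}
  [1..1]={C,S,T2}  "b"  orig:{C,S}
  [2..2]={T1}  "c"  orig:{}
  [0..1]=∅  "bb"
  [1..2]={B}  "bc"
  [0..2]={S}  "bbc"

Original NTs in T[0,2] deriving "bbc": ["S"]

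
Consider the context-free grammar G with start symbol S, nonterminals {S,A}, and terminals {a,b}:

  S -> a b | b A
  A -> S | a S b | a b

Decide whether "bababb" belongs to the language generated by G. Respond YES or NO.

CNF form of G:
  S -> T0 T1 | T1 A
  A -> T0 T1 | T0 X2 | T1 A
  T0 -> a
  T1 -> b
  X2 -> S T1

CYK table (by increasing span):
  [0..0]={T1}  "b"  orig:{}
  [1..1]={T0}  "a"  orig:{}
  [2..2]={T1}  "b"  orig:{}
  [3..3]={T0}  "a"  orig:{}
  [4..4]={T1}  "b"  orig:{}
  [5..5]={T1}  "b"  orig:{}
  [0..1]=∅  "ba"
  [1..2]={A,S}  "ab"
  [2..3]=∅  "ba"
  [3..4]={A,S}  "ab"
  [4..5]=∅  "bb"
  [0..2]={A,S}  "bab"
  [1..3]=∅  "aba"
  [2..4]={A,S}  "bab"
  [3..5]={X2}  "abb"  orig:{}
  [0..3]=∅  "baba"
  [1..4]=∅  "abab"
  [2..5]={X2}  "babb"  orig:{}
  [0..4]=∅  "babab"
  [1..5]={A}  "ababb"
  [0..5]={A,S}  "bababb"

S ∈ T[0,5] ⇒ YES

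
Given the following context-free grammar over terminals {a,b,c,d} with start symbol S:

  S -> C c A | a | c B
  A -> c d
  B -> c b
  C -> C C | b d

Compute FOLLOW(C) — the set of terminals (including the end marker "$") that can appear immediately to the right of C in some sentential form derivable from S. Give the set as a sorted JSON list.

FIRST iteration:
pass 1:
  A via A→c d: +{c}
  B via B→c b: +{c}
  C via C→b d: +{b}
  S via S→C c A: +{b}
  S via S→a: +{a}
  S via S→c B: +{c}
  FIRST[S]={a,b,c}  FIRST[A]={c}  FIRST[B]={c}  FIRST[C]={b}
pass 2: (no change)
  FIRST[S]={a,b,c}  FIRST[A]={c}  FIRST[B]={c}  FIRST[C]={b}

FOLLOW sets:
FOLLOW(S) := {$}
pass 1:
  C→C C: FOLLOW(C) ⊇ FIRST(C) = {b}; new: +{b}
  S→C c A: FOLLOW(C) ⊇ FIRST(c) = {c}; new: +{c}
  S→C c A: FOLLOW(A) ⊇ FOLLOW(S) ⊇ {$}; new: +{$}
  S→c B: FOLLOW(B) ⊇ FOLLOW(S) ⊇ {$}; new: +{$}
  S: {$}  A: {$}  B: {$}  C: {b,c}
pass 2: (stable)
  S: {$}  A: {$}  B: {$}  C: {b,c}

FOLLOW(C) = ["b", "c"]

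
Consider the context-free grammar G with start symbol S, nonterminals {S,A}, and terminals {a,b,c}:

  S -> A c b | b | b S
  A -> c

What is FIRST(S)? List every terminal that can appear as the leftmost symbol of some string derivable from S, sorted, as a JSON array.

Compute FIRST by fixpoint:
round 1:
  A via A→c: +{c}
  S via S→A c b: +{c}
  S via S→b: +{b}
  FIRST(S)={b,c}  FIRST(A)={c}
round 2: (no change)
  FIRST(S)={b,c}  FIRST(A)={c}

FIRST(S) = ["b", "c"]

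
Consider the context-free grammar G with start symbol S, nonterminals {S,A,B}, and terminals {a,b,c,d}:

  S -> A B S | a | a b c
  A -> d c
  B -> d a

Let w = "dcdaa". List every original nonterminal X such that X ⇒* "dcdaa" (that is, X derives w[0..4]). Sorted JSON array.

CNF form of G:
  S -> A X4 | T2 X5 | a
  A -> T0 T1
  B -> T0 T2
  T0 -> d
  T1 -> c
  T2 -> a
  T3 -> b
  X4 -> B S
  X5 -> T3 T1

CYK fill (cells [i..j] with 0 ≤ i ≤ j ≤ 4 only):
  cell(0,0) d: {T0}  orig:{}
  cell(1,1) c: {T1}  orig:{}
  cell(2,2) d: {T0}  orig:{}
  cell(3,3) a: {S,T2}  orig:{S}
  cell(4,4) a: {S,T2}  orig:{S}
  cell(0,1) dc: {A}
  cell(1,2) cd: ∅
  cell(2,3) da: {B}
  cell(3,4) aa: ∅
  cell(0,2) dcd: ∅
  cell(1,3) cda: ∅
  cell(2,4) daa: {X4}  orig:{}
  cell(0,3) dcda: ∅
  cell(1,4) cdaa: ∅
  cell(0,4) dcdaa: {S}

Original NTs in T[0,4] deriving "dcdaa": ["S"]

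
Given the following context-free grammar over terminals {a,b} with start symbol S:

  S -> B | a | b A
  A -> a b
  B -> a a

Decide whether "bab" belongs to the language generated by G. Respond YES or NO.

Convert to CNF:
  S -> T0 T0 | T1 A | a
  A -> T0 T1
  B -> T0 T0
  T0 -> a
  T1 -> b

Fill CYK table bottom-up:
  cell(0,0) b: {T1}  orig:{}
  cell(1,1) a: {S,T0}  orig:{S}
  cell(2,2) b: {T1}  orig:{}
  cell(0,1) ba: ∅
  cell(1,2) ab: {A}
  cell(0,2) bab: {S}

S ∈ T[0,2] ⇒ YES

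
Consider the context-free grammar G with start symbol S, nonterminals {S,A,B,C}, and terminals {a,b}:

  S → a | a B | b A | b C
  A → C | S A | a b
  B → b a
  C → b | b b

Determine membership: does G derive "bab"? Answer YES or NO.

CNF form of G:
  S -> T0 B | T1 A | T1 C | a
  A -> S A | T0 T1 | T1 T1 | b
  B -> T1 T0
  C -> T1 T1 | b
  T0 -> a
  T1 -> b

CYK fill:
  T[0,0] 'b' = {A,C,T1}  orig:{A,C}
  T[1,1] 'a' = {S,T0}  orig:{S}
  T[2,2] 'b' = {A,C,T1}  orig:{A,C}
  T[0,1] 'ba' = {B}
  T[1,2] 'ab' = {A}
  T[0,2] 'bab' = {S}

S ∈ T[0,2] ⇒ YES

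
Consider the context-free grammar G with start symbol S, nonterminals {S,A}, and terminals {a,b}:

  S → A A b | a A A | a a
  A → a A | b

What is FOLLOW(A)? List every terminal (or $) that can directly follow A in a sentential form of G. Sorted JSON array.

FIRST iteration:
iter 1:
  A via A→a A: +{a}
  A via A→b: +{b}
  S via S→A A b: +{a,b}
  S: {a,b}  A: {a,b}
iter 2: (stable)
  S: {a,b}  A: {a,b}

FOLLOW iteration:
seed FOLLOW(S) with $
iter 1:
  S→A A b: FOLLOW(A) ⊇ FIRST(A) = {a,b}; new: +{a,b}
  S→a A A: FOLLOW(A) ⊇ FOLLOW(S) ⊇ {$}; new: +{$}
  FOLLOW(S)={$}  FOLLOW(A)={$,a,b}
iter 2: (stable)
  FOLLOW(S)={$}  FOLLOW(A)={$,a,b}

FOLLOW(A) = ["$", "a", "b"]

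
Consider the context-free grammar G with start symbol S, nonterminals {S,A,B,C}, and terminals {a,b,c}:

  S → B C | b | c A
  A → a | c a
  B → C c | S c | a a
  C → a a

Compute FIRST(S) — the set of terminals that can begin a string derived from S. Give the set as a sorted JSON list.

Compute FIRST by fixpoint:
round 1:
  A via A→a: +{a}
  A via A→c a: +{c}
  B via B→a a: +{a}
  C via C→a a: +{a}
  S via S→B C: +{a}
  S via S→b: +{b}
  S via S→c A: +{c}
  FIRST(S)={a,b,c}  FIRST(A)={a,c}  FIRST(B)={a}  FIRST(C)={a}
round 2:
  B via B→S c: +{b,c}
  FIRST(S)={a,b,c}  FIRST(A)={a,c}  FIRST(B)={a,b,c}  FIRST(C)={a}
round 3: — fixpoint
  FIRST(S)={a,b,c}  FIRST(A)={a,c}  FIRST(B)={a,b,c}  FIRST(C)={a}

FIRST(S) = ["a", "b", "c"]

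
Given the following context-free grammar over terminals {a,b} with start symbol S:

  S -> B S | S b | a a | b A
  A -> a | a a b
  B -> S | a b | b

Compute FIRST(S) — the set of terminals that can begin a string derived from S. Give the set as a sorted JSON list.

FIRST iteration:
iter 1:
  A via A→a: +{a}
  B via B→a b: +{a}
  B via B→b: +{b}
  S via S→B S: +{a,b}
  FIRST(S)={a,b}  FIRST(A)={a}  FIRST(B)={a,b}
iter 2: (stable)
  FIRST(S)={a,b}  FIRST(A)={a}  FIRST(B)={a,b}

FIRST(S) = ["a", "b"]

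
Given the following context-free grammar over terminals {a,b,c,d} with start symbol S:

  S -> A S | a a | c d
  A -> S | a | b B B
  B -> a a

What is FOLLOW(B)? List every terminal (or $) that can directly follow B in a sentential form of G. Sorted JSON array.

Compute FIRST by fixpoint:
iter 1:
  A via A→a: +{a}
  A via A→b B B: +{b}
  B via B→a a: +{a}
  S via S→A S: +{a,b}
  S via S→c d: +{c}
  FIRST[S]={a,b,c}  FIRST[A]={a,b}  FIRST[B]={a}
iter 2:
  A via A→S: +{c}
  FIRST[S]={a,b,c}  FIRST[A]={a,b,c}  FIRST[B]={a}
iter 3: (stable)
  FIRST[S]={a,b,c}  FIRST[A]={a,b,c}  FIRST[B]={a}

Compute FOLLOW by fixpoint:
seed FOLLOW(S) with $
iter 1:
  A→b B B: FOLLOW(B) ⊇ FIRST(B) = {a}; new: +{a}
  S→A S: FOLLOW(A) ⊇ FIRST(S) = {a,b,c}; new: +{a,b,c}
  FOLLOW[S]={$}  FOLLOW[A]={a,b,c}  FOLLOW[B]={a}
iter 2:
  A→S: FOLLOW(S) ⊇ FOLLOW(A) ⊇ {a,b,c}; new: +{a,b,c}
  A→b B B: FOLLOW(B) ⊇ FOLLOW(A) ⊇ {a,b,c}; new: +{b,c}
  FOLLOW[S]={$,a,b,c}  FOLLOW[A]={a,b,c}  FOLLOW[B]={a,b,c}
iter 3: (no change)
  FOLLOW[S]={$,a,b,c}  FOLLOW[A]={a,b,c}  FOLLOW[B]={a,b,c}

FOLLOW(B) = ["a", "b", "c"]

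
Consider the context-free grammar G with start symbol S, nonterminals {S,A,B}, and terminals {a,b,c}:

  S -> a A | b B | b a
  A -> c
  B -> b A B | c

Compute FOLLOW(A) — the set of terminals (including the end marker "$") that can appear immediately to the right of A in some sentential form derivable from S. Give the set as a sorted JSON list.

Compute FIRST by fixpoint:
[1]
  A via A→c: +{c}
  B via B→b A B: +{b}
  B via B→c: +{c}
  S via S→a A: +{a}
  S via S→b B: +{b}
  FIRST(S)={a,b}  FIRST(A)={c}  FIRST(B)={b,c}
[2] — fixpoint
  FIRST(S)={a,b}  FIRST(A)={c}  FIRST(B)={b,c}

Compute FOLLOW by fixpoint:
FOLLOW(S) := {$}
pass 1:
  B→b A B: FOLLOW(A) ⊇ FIRST(B) = {b,c}; new: +{b,c}
  S→a A: FOLLOW(A) ⊇ FOLLOW(S) ⊇ {$}; new: +{$}
  S→b B: FOLLOW(B) ⊇ FOLLOW(S) ⊇ {$}; new: +{$}
  FOLLOW[S]={$}  FOLLOW[A]={$,b,c}  FOLLOW[B]={$}
pass 2: done
  FOLLOW[S]={$}  FOLLOW[A]={$,b,c}  FOLLOW[B]={$}

FOLLOW(A) = ["$", "b", "c"]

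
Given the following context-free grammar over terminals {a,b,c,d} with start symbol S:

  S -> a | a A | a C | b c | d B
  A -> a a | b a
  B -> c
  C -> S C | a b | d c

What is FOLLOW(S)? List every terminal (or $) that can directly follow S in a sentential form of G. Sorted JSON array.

Compute FIRST by fixpoint:
[1]
  A via A→a a: +{a}
  A via A→b a: +{b}
  B via B→c: +{c}
  C via C→a b: +{a}
  C via C→d c: +{d}
  S via S→a: +{a}
  S via S→b c: +{b}
  S via S→d B: +{d}
  FIRST[S]={a,b,d}  FIRST[A]={a,b}  FIRST[B]={c}  FIRST[C]={a,d}
[2]
  C via C→S C: +{b}
  FIRST[S]={a,b,d}  FIRST[A]={a,b}  FIRST[B]={c}  FIRST[C]={a,b,d}
[3] — fixpoint
  FIRST[S]={a,b,d}  FIRST[A]={a,b}  FIRST[B]={c}  FIRST[C]={a,b,d}

FOLLOW iteration:
FOLLOW(S) := {$}
[1]
  C→S C: FOLLOW(S) ⊇ FIRST(C) = {a,b,d}; new: +{a,b,d}
  S→a A: FOLLOW(A) ⊇ FOLLOW(S) ⊇ {$,a,b,d}; new: +{$,a,b,d}
  S→a C: FOLLOW(C) ⊇ FOLLOW(S) ⊇ {$,a,b,d}; new: +{$,a,b,d}
  S→d B: FOLLOW(B) ⊇ FOLLOW(S) ⊇ {$,a,b,d}; new: +{$,a,b,d}
  FOLLOW(S)={$,a,b,d}  FOLLOW(A)={$,a,b,d}  FOLLOW(B)={$,a,b,d}  FOLLOW(C)={$,a,b,d}
[2] — fixpoint
  FOLLOW(S)={$,a,b,d}  FOLLOW(A)={$,a,b,d}  FOLLOW(B)={$,a,b,d}  FOLLOW(C)={$,a,b,d}

FOLLOW(S) = ["$", "a", "b", "d"]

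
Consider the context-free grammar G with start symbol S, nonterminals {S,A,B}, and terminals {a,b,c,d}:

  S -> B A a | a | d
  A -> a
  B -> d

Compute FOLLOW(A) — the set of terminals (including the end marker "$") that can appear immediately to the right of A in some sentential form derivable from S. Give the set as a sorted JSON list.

Compute FIRST by fixpoint:
round 1:
  A via A→a: +{a}
  B via B→d: +{d}
  S via S→B A a: +{d}
  S via S→a: +{a}
  S: {a,d}  A: {a}  B: {d}
round 2: — fixpoint
  S: {a,d}  A: {a}  B: {d}

Compute FOLLOW by fixpoint:
FOLLOW(S) := {$}
[1]
  S→B A a: FOLLOW(B) ⊇ FIRST(A) = {a}; new: +{a}
  S→B A a: FOLLOW(A) ⊇ FIRST(a) = {a}; new: +{a}
  FOLLOW(S)={$}  FOLLOW(A)={a}  FOLLOW(B)={a}
[2] — fixpoint
  FOLLOW(S)={$}  FOLLOW(A)={a}  FOLLOW(B)={a}

FOLLOW(A) = ["a"]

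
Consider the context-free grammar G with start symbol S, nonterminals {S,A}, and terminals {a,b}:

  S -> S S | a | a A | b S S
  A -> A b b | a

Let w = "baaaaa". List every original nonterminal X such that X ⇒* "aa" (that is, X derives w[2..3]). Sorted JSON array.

CNF form of G:
  S -> S S | T0 X3 | T1 A | a
  A -> A X2 | a
  T0 -> b
  T1 -> a
  X2 -> T0 T0
  X3 -> S S

CYK fill — only the sub-triangle for w[2..3]:
  T[2,2] 'a' = {A,S,T1}  orig:{A,S}
  T[3,3] 'a' = {A,S,T1}  orig:{A,S}
  T[2,3] 'aa' = {S,X3}  orig:{S}

Original NTs in T[2,3] deriving "aa": ["S"]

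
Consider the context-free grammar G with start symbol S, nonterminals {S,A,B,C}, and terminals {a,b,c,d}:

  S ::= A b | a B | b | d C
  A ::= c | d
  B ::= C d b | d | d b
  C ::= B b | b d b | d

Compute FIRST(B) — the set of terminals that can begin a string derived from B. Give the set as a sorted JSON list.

Compute FIRST by fixpoint:
round 1:
  A via A→c: +{c}
  A via A→d: +{d}
  B via B→d: +{d}
  C via C→B b: +{d}
  C via C→b d b: +{b}
  S via S→A b: +{c,d}
  S via S→a B: +{a}
  S via S→b: +{b}
  FIRST[S]={a,b,c,d}  FIRST[A]={c,d}  FIRST[B]={d}  FIRST[C]={b,d}
round 2:
  B via B→C d b: +{b}
  FIRST[S]={a,b,c,d}  FIRST[A]={c,d}  FIRST[B]={b,d}  FIRST[C]={b,d}
round 3: — fixpoint
  FIRST[S]={a,b,c,d}  FIRST[A]={c,d}  FIRST[B]={b,d}  FIRST[C]={b,d}

FIRST(B) = ["b", "d"]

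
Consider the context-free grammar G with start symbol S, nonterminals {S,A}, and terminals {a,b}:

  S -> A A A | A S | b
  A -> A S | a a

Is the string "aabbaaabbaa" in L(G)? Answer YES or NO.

Convert to CNF:
  S -> A S | A X1 | b
  A -> A S | T0 T0
  T0 -> a
  X1 -> A A

Fill CYK table bottom-up:
  cell(0,0) a: {T0}  orig:{}
  cell(1,1) a: {T0}  orig:{}
  cell(2,2) b: {S}
  cell(3,3) b: {S}
  cell(4,4) a: {T0}  orig:{}
  cell(5,5) a: {T0}  orig:{}
  cell(6,6) a: {T0}  orig:{}
  cell(7,7) b: {S}
  cell(8,8) b: {S}
  cell(9,9) a: {T0}  orig:{}
  cell(10,10) a: {T0}  orig:{}
  cell(0,1) aa: {A}
  cell(1,2) ab: ∅
  cell(2,3) bb: ∅
  cell(3,4) ba: ∅
  cell(4,5) aa: {A}
  cell(5,6) aa: {A}
  cell(6,7) ab: ∅
  cell(7,8) bb: ∅
  cell(8,9) ba: ∅
  cell(9,10) aa: {A}
  cell(0,2) aab: {A,S}
  cell(1,3) abb: ∅
  cell(2,4) bba: ∅
  cell(3,5) baa: ∅
  cell(4,6) aaa: ∅
  cell(5,7) aab: {A,S}
  cell(6,8) abb: ∅
  cell(7,9) bba: ∅
  cell(8,10) baa: ∅
  cell(0,3) aabb: {A,S}
  cell(1,4) abba: ∅
  cell(2,5) bbaa: ∅
  cell(3,6) baaa: ∅
  cell(4,7) aaab: ∅
  cell(5,8) aabb: {A,S}
  cell(6,9) abba: ∅
  cell(7,10) bbaa: ∅
  cell(0,4) aabba: ∅
  cell(1,5) abbaa: ∅
  cell(2,6) bbaaa: ∅
  cell(3,7) baaab: ∅
  cell(4,8) aaabb: ∅
  cell(5,9) aabba: ∅
  cell(6,10) abbaa: ∅
  cell(0,5) aabbaa: {X1}  orig:{}
  cell(1,6) abbaaa: ∅
  cell(2,7) bbaaab: ∅
  cell(3,8) baaabb: ∅
  cell(4,9) aaabba: ∅
  cell(5,10) aabbaa: {X1}  orig:{}
  cell(0,6) aabbaaa: ∅
  cell(1,7) abbaaab: ∅
  cell(2,8) bbaaabb: ∅
  cell(3,9) baaabba: ∅
  cell(4,10) aaabbaa: ∅
  cell(0,7) aabbaaab: ∅
  cell(1,8) abbaaabb: ∅
  cell(2,9) bbaaabba: ∅
  cell(3,10) baaabbaa: ∅
  cell(0,8) aabbaaabb: ∅
  cell(1,9) abbaaabba: ∅
  cell(2,10) bbaaabbaa: ∅
  cell(0,9) aabbaaabba: ∅
  cell(1,10) abbaaabbaa: ∅
  cell(0,10) aabbaaabbaa: ∅

S ∉ T[0,10] ⇒ NO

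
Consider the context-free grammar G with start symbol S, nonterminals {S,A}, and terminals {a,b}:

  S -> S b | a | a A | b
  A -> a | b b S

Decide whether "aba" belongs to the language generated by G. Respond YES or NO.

Convert to CNF:
  S -> S T0 | T1 A | a | b
  A -> T0 X2 | a
  T0 -> b
  T1 -> a
  X2 -> T0 S

CYK fill:
  cell(0,0) a: {A,S,T1}  orig:{A,S}
  cell(1,1) b: {S,T0}  orig:{S}
  cell(2,2) a: {A,S,T1}  orig:{A,S}
  cell(0,1) ab: {S}
  cell(1,2) ba: {X2}  orig:{}
  cell(0,2) aba: ∅

S ∉ T[0,2] ⇒ NO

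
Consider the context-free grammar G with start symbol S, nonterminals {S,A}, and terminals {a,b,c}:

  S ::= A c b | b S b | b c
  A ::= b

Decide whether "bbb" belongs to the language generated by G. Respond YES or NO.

CNF form of G:
  S -> A X2 | T1 T0 | T1 X3
  A -> b
  T0 -> c
  T1 -> b
  X2 -> T0 T1
  X3 -> S T1

Fill CYK table bottom-up:
  cell(0,0) b: {A,T1}  orig:{A}
  cell(1,1) b: {A,T1}  orig:{A}
  cell(2,2) b: {A,T1}  orig:{A}
  cell(0,1) bb: ∅
  cell(1,2) bb: ∅
  cell(0,2) bbb: ∅

S ∉ T[0,2] ⇒ NO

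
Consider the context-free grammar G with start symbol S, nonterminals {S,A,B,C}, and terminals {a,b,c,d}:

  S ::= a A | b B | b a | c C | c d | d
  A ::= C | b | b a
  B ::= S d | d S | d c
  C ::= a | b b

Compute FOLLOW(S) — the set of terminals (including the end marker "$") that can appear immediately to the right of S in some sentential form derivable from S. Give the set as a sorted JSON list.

FIRST sets, iterate to fixpoint:
pass 1:
  A via A→b: +{b}
  B via B→d S: +{d}
  C via C→a: +{a}
  C via C→b b: +{b}
  S via S→a A: +{a}
  S via S→b B: +{b}
  S via S→c C: +{c}
  S via S→d: +{d}
  S: {a,b,c,d}  A: {b}  B: {d}  C: {a,b}
pass 2:
  A via A→C: +{a}
  B via B→S d: +{a,b,c}
  S: {a,b,c,d}  A: {a,b}  B: {a,b,c,d}  C: {a,b}
pass 3: — fixpoint
  S: {a,b,c,d}  A: {a,b}  B: {a,b,c,d}  C: {a,b}

FOLLOW iteration:
FOLLOW(S) := {$}
[1]
  B→S d: FOLLOW(S) ⊇ FIRST(d) = {d}; new: +{d}
  S→a A: FOLLOW(A) ⊇ FOLLOW(S) ⊇ {$,d}; new: +{$,d}
  S→b B: FOLLOW(B) ⊇ FOLLOW(S) ⊇ {$,d}; new: +{$,d}
  S→c C: FOLLOW(C) ⊇ FOLLOW(S) ⊇ {$,d}; new: +{$,d}
  FOLLOW[S]={$,d}  FOLLOW[A]={$,d}  FOLLOW[B]={$,d}  FOLLOW[C]={$,d}
[2] (no change)
  FOLLOW[S]={$,d}  FOLLOW[A]={$,d}  FOLLOW[B]={$,d}  FOLLOW[C]={$,d}

FOLLOW(S) = ["$", "d"]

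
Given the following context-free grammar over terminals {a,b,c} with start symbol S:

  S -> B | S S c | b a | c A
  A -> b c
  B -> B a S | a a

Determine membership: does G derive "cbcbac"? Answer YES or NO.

Convert to CNF:
  S -> B X4 | S X5 | T0 T2 | T1 A | T2 T2
  A -> T0 T1
  B -> B X3 | T2 T2
  T0 -> b
  T1 -> c
  T2 -> a
  X3 -> T2 S
  X4 -> T2 S
  X5 -> S T1

CYK table (by increasing span):
  T[0,0] 'c' = {T1}  orig:{}
  T[1,1] 'b' = {T0}  orig:{}
  T[2,2] 'c' = {T1}  orig:{}
  T[3,3] 'b' = {T0}  orig:{}
  T[4,4] 'a' = {T2}  orig:{}
  T[5,5] 'c' = {T1}  orig:{}
  T[0,1] 'cb' = ∅
  T[1,2] 'bc' = {A}
  T[2,3] 'cb' = ∅
  T[3,4] 'ba' = {S}
  T[4,5] 'ac' = ∅
  T[0,2] 'cbc' = {S}
  T[1,3] 'bcb' = ∅
  T[2,4] 'cba' = ∅
  T[3,5] 'bac' = {X5}  orig:{}
  T[0,3] 'cbcb' = ∅
  T[1,4] 'bcba' = ∅
  T[2,5] 'cbac' = ∅
  T[0,4] 'cbcba' = ∅
  T[1,5] 'bcbac' = ∅
  T[0,5] 'cbcbac' = {S}

S ∈ T[0,5] ⇒ YES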